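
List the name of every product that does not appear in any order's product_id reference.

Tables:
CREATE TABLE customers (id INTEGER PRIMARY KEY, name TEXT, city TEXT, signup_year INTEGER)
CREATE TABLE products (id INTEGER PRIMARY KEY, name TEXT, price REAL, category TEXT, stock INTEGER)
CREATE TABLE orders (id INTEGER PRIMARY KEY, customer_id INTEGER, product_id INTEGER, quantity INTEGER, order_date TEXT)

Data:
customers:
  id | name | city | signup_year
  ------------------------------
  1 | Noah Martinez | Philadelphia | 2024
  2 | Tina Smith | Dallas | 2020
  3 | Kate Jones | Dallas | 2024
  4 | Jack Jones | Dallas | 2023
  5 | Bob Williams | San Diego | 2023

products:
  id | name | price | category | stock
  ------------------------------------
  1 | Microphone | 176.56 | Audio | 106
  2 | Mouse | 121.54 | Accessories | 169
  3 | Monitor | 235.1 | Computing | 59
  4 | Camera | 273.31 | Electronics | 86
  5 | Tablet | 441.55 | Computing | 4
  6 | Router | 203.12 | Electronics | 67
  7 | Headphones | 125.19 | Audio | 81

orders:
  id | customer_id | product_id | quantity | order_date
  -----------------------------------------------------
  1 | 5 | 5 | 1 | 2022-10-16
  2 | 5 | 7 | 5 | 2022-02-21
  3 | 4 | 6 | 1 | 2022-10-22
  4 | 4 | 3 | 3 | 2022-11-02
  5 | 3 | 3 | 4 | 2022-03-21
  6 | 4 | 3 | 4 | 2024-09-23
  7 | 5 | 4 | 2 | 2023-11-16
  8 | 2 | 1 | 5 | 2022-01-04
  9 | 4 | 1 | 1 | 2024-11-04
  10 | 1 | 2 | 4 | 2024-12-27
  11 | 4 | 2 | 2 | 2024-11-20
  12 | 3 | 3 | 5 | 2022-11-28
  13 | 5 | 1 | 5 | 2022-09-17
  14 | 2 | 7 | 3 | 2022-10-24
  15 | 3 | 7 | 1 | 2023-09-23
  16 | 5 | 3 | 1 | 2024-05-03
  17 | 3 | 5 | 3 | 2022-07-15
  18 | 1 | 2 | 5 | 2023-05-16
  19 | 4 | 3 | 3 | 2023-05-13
SELECT p.name FROM products p LEFT JOIN orders c ON c.product_id = p.id WHERE c.id IS NULL

Execution result:
(no rows)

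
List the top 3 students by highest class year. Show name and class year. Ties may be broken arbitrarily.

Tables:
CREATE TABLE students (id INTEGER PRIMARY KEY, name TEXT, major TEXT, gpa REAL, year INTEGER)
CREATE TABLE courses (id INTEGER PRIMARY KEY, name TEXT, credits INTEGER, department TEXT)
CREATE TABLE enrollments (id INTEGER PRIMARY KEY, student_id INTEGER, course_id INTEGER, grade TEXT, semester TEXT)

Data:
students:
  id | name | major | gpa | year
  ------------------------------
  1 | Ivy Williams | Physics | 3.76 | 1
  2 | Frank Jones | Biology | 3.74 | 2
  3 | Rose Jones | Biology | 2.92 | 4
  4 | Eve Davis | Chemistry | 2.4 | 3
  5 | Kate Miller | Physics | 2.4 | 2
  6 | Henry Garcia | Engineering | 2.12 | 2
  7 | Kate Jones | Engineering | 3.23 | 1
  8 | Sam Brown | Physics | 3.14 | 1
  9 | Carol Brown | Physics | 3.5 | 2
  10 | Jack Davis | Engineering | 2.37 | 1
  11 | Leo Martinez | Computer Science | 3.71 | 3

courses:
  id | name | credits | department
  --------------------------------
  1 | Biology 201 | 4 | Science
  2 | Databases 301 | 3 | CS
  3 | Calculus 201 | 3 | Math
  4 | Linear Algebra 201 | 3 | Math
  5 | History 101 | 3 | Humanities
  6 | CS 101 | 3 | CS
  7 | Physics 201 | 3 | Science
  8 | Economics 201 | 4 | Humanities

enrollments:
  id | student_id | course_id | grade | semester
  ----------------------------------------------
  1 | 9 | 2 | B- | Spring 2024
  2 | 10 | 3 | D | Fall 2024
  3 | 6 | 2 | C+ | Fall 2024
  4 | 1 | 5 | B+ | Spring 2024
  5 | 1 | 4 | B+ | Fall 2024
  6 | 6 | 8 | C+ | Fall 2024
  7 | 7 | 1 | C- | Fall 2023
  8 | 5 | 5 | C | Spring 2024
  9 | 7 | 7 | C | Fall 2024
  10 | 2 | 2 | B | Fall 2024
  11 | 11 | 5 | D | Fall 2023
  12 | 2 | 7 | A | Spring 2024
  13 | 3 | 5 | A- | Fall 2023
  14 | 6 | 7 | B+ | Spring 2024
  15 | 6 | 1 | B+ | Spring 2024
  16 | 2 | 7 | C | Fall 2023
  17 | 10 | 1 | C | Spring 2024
SELECT name, year FROM students ORDER BY year DESC LIMIT 3

Execution result:
name | year
Rose Jones | 4
Eve Davis | 3
Leo Martinez | 3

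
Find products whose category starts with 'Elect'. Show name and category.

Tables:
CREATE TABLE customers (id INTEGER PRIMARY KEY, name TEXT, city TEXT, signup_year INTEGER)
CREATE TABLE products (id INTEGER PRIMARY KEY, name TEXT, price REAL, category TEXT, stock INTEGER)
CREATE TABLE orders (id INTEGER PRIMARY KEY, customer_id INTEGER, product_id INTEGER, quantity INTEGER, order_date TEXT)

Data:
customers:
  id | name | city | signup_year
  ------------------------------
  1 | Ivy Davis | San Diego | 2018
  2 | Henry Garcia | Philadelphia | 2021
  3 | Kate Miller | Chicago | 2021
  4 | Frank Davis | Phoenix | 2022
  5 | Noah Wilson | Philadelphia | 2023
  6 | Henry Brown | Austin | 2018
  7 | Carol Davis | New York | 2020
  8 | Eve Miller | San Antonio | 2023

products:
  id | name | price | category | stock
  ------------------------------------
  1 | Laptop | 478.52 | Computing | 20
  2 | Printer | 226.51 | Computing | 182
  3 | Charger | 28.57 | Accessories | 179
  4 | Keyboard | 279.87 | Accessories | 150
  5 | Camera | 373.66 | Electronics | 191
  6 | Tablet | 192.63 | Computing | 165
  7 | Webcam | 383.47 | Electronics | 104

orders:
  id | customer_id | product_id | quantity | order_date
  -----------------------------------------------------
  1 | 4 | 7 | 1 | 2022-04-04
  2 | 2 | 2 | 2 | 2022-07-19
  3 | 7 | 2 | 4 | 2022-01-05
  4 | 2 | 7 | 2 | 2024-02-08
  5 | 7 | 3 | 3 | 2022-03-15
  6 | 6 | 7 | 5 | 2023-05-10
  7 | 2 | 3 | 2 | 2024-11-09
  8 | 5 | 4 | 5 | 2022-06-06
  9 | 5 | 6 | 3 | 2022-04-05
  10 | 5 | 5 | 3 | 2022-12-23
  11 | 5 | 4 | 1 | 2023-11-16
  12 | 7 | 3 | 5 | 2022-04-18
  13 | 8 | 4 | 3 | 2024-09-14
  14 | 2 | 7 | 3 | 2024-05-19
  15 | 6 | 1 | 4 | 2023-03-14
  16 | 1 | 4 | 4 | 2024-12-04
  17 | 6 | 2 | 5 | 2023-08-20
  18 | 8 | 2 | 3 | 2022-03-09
SELECT name, category FROM products WHERE category LIKE 'Elect%'

Execution result:
name | category
Camera | Electronics
Webcam | Electronics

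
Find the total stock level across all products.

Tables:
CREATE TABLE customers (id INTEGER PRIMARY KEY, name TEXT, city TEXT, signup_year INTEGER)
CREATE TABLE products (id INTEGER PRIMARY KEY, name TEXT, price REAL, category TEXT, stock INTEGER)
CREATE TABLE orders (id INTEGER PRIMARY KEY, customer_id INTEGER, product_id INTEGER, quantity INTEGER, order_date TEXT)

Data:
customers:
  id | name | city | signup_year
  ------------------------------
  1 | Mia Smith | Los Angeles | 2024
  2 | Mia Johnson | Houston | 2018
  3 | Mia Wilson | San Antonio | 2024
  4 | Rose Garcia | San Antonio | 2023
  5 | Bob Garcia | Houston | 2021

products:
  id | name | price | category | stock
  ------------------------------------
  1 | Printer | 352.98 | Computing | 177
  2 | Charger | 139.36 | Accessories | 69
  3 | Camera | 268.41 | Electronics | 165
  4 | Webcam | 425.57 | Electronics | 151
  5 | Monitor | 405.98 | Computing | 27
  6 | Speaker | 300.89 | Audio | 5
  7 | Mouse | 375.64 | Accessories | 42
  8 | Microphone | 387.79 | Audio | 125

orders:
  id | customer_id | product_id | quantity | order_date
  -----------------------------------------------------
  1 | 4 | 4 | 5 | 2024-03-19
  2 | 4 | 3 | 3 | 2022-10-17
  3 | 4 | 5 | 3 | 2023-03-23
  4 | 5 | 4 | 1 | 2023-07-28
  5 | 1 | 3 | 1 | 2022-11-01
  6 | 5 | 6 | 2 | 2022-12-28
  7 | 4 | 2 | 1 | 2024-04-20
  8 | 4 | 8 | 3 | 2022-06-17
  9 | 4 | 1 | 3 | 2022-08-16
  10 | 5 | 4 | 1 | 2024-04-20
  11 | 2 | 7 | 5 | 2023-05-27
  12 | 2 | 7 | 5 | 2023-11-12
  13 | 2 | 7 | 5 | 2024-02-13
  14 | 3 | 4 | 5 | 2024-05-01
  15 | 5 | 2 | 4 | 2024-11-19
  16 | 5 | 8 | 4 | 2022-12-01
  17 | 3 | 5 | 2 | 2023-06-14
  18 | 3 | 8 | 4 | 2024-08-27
SELECT SUM(stock) FROM products

Execution result:
761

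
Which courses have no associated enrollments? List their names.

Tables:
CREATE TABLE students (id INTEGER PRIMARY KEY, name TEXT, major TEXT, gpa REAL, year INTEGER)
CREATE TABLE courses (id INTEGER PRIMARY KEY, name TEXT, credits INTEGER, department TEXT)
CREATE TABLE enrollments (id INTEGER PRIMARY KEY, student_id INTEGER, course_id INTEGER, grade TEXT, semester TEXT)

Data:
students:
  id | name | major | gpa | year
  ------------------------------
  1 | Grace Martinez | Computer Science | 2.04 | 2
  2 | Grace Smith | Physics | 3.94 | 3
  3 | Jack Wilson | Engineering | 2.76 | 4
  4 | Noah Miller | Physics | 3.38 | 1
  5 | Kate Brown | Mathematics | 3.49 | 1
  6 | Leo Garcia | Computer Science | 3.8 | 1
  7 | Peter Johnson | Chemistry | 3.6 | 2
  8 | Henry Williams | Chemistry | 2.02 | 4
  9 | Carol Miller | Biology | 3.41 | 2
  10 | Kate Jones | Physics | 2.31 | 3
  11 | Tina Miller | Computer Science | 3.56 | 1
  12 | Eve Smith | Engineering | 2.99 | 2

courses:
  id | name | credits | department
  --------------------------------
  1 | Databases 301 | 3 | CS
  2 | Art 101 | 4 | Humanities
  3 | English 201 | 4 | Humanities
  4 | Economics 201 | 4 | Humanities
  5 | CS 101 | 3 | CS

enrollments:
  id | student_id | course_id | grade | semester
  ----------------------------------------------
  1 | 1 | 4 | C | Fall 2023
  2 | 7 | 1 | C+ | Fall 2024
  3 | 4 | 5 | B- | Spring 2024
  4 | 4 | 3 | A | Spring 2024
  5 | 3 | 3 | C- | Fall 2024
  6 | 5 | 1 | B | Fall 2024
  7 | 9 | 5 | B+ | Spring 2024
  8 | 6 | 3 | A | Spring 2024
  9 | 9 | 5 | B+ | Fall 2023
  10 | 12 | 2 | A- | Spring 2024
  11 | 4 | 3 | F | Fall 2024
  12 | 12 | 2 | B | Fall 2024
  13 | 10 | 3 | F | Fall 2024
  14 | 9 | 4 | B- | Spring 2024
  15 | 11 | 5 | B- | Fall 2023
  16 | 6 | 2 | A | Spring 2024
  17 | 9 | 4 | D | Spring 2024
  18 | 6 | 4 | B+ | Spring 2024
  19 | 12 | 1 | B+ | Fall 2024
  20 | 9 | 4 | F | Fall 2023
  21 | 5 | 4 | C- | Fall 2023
SELECT p.name FROM courses p LEFT JOIN enrollments c ON c.course_id = p.id WHERE c.id IS NULL

Execution result:
(no rows)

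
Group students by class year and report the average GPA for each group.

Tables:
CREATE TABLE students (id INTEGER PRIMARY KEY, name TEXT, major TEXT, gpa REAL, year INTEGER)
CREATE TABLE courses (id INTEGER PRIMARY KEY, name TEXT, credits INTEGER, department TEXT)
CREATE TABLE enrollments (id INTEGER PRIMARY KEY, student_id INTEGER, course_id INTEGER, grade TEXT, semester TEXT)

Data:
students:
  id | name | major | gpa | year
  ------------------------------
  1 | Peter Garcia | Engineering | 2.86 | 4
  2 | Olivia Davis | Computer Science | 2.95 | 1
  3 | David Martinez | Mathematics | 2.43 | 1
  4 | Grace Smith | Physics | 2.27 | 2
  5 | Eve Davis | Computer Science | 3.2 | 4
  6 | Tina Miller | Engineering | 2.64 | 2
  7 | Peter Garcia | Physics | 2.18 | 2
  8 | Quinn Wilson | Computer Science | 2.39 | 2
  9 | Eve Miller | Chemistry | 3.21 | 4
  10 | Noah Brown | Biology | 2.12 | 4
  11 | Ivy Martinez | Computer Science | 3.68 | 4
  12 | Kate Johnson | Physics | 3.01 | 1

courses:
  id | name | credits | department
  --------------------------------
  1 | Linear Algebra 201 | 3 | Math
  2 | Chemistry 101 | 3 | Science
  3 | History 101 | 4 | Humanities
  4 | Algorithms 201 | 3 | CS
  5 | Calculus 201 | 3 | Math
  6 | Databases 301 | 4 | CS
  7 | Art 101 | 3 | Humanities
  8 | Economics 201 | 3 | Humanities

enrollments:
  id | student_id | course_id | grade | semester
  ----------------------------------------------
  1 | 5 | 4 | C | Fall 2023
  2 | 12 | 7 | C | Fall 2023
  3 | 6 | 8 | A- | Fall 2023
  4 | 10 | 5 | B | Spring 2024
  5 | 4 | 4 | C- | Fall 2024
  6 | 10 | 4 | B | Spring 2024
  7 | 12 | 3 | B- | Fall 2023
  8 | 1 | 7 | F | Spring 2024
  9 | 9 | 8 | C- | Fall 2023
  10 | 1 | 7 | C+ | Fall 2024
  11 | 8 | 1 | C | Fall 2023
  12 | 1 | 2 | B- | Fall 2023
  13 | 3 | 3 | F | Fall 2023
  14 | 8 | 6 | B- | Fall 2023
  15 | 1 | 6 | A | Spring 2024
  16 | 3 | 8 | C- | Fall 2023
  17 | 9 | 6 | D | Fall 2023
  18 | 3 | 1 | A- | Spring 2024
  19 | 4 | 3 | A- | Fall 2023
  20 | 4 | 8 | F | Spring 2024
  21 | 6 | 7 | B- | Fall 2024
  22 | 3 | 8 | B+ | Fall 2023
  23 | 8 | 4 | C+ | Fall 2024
SELECT year, AVG(gpa) AS avg_gpa FROM students GROUP BY year

Execution result:
year | avg_gpa
1 | 2.80
2 | 2.37
4 | 3.01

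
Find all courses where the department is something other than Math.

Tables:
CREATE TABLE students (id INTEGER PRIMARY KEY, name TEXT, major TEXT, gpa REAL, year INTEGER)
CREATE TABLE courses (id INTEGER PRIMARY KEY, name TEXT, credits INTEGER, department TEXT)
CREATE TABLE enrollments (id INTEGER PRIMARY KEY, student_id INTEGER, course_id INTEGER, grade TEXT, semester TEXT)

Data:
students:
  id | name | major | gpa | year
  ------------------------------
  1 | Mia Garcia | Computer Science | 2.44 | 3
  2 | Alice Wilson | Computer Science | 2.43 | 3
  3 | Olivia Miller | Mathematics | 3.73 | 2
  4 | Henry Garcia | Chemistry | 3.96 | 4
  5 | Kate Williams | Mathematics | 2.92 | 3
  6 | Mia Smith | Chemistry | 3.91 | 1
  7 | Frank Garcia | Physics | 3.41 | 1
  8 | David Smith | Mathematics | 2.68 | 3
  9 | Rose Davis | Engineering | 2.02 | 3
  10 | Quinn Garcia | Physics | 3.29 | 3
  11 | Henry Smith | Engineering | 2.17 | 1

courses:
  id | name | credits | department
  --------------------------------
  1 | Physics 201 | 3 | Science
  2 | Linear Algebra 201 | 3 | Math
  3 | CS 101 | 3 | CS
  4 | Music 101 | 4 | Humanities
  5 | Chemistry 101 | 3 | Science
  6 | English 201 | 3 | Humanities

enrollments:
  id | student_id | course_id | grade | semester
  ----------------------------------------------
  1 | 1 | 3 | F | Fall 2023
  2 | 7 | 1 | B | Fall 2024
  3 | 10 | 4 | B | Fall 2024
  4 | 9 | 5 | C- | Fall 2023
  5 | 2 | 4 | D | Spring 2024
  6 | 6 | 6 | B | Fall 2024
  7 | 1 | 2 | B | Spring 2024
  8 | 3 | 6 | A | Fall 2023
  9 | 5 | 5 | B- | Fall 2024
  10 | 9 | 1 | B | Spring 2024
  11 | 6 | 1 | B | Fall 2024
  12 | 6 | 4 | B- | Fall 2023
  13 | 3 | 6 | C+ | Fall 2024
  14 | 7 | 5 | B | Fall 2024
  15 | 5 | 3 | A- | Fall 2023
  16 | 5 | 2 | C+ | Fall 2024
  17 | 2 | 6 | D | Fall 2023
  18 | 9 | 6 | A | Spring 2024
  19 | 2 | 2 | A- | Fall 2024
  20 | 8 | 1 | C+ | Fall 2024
SELECT name, department FROM courses WHERE department <> 'Math'

Execution result:
name | department
Physics 201 | Science
CS 101 | CS
Music 101 | Humanities
Chemistry 101 | Science
English 201 | Humanities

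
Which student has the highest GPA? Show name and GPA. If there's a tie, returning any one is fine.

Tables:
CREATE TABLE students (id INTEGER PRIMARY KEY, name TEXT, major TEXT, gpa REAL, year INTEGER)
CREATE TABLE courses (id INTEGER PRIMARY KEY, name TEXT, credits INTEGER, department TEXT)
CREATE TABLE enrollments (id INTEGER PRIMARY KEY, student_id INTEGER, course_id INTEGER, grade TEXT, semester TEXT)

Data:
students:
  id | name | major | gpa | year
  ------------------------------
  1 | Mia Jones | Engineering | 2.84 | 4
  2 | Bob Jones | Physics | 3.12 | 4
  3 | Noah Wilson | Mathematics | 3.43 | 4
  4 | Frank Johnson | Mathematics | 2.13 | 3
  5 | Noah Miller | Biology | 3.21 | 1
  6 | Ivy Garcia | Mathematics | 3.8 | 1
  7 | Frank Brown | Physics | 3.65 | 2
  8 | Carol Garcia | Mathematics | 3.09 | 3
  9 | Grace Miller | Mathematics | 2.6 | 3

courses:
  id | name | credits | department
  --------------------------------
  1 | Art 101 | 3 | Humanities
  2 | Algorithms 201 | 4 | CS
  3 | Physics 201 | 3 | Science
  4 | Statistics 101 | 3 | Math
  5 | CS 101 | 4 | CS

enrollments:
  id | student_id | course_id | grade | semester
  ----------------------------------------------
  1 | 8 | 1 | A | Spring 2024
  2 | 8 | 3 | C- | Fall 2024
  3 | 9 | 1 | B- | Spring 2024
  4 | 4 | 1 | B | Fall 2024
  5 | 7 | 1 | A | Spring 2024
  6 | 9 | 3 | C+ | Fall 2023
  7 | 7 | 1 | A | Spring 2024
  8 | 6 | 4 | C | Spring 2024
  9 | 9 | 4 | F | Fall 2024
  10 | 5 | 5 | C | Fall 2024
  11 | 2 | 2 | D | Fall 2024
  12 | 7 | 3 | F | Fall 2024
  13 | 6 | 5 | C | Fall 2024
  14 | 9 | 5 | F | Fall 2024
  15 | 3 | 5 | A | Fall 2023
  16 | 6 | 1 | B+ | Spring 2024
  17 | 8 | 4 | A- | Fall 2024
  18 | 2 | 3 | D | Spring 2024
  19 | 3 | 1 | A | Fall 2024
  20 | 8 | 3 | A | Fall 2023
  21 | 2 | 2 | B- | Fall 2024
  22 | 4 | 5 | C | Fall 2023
SELECT name, gpa FROM students ORDER BY gpa DESC LIMIT 1

Execution result:
name | gpa
Ivy Garcia | 3.80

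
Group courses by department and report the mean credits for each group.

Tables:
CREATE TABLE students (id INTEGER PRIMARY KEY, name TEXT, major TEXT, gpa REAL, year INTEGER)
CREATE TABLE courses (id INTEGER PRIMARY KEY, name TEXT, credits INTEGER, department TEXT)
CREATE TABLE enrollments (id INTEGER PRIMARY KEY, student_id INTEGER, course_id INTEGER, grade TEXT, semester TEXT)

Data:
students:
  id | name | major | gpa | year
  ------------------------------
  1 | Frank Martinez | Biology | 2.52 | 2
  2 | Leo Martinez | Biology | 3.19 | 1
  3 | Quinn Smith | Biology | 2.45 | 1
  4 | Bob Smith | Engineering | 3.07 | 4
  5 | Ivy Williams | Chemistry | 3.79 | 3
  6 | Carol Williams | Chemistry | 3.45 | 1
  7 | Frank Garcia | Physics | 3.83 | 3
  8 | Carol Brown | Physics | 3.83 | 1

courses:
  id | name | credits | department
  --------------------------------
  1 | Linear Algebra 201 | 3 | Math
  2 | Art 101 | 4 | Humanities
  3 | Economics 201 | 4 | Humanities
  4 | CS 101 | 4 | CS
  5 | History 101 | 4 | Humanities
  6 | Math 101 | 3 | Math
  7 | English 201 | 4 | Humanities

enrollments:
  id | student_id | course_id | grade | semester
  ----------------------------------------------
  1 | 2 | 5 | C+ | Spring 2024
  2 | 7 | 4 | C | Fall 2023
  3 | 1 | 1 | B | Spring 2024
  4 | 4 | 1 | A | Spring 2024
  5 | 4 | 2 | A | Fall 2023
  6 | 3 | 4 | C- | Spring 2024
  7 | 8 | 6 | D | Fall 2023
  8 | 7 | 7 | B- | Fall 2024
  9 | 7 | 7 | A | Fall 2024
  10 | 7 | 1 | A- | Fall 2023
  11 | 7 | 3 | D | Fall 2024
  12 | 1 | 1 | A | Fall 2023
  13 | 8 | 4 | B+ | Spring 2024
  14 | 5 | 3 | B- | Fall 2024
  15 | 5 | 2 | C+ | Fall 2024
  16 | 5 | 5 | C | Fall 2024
SELECT department, AVG(credits) AS avg_credits FROM courses GROUP BY department

Execution result:
department | avg_credits
CS | 4.00
Humanities | 4.00
Math | 3.00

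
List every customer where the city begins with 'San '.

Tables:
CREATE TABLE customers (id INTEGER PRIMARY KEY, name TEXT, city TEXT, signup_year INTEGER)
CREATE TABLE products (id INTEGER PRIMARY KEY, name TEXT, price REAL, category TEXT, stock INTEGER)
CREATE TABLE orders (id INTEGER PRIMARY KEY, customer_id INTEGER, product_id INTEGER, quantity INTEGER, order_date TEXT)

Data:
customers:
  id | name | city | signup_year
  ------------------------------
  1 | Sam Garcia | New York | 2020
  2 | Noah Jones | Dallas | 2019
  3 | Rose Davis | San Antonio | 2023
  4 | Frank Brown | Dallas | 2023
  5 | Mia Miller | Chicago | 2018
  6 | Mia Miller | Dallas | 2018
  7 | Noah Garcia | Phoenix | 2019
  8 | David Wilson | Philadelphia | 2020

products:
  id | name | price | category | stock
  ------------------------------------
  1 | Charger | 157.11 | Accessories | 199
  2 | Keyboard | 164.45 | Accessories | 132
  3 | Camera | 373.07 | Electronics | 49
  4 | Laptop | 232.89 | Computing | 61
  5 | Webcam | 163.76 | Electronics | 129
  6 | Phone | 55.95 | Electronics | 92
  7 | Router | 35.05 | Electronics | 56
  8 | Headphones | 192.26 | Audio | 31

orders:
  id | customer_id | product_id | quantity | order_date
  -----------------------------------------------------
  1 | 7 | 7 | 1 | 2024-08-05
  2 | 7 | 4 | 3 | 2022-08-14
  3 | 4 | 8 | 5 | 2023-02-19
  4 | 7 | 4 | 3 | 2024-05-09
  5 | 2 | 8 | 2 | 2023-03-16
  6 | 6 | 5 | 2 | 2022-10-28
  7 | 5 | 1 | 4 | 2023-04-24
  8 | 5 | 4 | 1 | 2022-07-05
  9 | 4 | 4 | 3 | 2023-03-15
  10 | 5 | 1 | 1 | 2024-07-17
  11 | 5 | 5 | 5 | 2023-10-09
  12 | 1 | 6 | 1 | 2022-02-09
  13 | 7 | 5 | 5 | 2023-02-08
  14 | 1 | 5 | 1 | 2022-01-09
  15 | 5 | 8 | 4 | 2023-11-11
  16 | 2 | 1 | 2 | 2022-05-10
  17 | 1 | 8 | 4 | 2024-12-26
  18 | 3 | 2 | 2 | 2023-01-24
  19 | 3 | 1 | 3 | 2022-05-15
SELECT name, city FROM customers WHERE city LIKE 'San %'

Execution result:
name | city
Rose Davis | San Antonio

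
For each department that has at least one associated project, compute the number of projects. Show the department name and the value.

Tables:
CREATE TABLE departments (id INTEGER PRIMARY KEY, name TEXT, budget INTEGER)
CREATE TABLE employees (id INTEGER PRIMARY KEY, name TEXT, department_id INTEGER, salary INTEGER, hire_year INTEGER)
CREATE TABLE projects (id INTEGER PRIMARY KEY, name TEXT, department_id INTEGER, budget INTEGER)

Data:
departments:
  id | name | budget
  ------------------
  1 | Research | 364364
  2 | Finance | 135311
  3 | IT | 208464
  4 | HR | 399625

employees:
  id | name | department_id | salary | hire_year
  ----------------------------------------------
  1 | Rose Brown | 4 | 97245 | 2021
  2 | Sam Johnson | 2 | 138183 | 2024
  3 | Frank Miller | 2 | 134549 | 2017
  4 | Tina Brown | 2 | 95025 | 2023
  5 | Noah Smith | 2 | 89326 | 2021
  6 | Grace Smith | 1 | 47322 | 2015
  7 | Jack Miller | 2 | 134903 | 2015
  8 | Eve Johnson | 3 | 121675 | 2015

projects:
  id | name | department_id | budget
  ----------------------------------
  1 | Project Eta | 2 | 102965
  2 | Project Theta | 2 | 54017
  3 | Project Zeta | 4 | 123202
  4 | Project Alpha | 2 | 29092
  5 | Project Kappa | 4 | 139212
SELECT p.name, COUNT(*) AS n FROM projects c JOIN departments p ON c.department_id = p.id GROUP BY p.id, p.name

Execution result:
name | n
Finance | 3
HR | 2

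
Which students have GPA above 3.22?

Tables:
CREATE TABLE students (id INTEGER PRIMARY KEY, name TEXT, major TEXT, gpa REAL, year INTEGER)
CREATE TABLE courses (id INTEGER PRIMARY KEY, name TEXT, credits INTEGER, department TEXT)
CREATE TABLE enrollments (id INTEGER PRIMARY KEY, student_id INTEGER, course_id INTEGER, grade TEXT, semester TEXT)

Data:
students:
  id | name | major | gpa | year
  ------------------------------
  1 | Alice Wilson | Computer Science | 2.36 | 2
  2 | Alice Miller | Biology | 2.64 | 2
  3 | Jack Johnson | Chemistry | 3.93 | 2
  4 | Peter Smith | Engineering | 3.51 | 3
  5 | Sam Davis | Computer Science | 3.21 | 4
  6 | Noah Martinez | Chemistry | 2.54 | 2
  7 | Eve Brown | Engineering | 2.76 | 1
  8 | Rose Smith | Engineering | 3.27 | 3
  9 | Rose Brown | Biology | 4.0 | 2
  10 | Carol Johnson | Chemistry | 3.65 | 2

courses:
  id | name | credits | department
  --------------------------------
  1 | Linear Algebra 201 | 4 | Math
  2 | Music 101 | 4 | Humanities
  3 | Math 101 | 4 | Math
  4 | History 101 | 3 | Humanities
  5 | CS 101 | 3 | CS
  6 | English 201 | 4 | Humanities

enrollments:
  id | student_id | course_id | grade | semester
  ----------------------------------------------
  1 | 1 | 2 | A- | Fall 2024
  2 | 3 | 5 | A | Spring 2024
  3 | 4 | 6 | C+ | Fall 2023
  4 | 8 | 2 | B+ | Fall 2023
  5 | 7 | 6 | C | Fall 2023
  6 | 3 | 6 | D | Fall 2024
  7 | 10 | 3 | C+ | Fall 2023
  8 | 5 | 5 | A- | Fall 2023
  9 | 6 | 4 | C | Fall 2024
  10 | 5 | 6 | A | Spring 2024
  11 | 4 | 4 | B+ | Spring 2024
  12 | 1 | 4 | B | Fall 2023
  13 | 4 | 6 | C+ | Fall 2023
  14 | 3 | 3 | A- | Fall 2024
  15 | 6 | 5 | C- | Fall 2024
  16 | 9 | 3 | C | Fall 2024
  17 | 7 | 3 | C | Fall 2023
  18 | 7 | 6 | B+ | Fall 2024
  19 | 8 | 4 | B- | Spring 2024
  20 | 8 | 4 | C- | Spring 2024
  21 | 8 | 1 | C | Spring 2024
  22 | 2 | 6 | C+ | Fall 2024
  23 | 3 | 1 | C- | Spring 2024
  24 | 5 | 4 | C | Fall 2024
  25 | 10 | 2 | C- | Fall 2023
SELECT name, gpa FROM students WHERE gpa > 3.22

Execution result:
name | gpa
Jack Johnson | 3.93
Peter Smith | 3.51
Rose Smith | 3.27
Rose Brown | 4.00
Carol Johnson | 3.65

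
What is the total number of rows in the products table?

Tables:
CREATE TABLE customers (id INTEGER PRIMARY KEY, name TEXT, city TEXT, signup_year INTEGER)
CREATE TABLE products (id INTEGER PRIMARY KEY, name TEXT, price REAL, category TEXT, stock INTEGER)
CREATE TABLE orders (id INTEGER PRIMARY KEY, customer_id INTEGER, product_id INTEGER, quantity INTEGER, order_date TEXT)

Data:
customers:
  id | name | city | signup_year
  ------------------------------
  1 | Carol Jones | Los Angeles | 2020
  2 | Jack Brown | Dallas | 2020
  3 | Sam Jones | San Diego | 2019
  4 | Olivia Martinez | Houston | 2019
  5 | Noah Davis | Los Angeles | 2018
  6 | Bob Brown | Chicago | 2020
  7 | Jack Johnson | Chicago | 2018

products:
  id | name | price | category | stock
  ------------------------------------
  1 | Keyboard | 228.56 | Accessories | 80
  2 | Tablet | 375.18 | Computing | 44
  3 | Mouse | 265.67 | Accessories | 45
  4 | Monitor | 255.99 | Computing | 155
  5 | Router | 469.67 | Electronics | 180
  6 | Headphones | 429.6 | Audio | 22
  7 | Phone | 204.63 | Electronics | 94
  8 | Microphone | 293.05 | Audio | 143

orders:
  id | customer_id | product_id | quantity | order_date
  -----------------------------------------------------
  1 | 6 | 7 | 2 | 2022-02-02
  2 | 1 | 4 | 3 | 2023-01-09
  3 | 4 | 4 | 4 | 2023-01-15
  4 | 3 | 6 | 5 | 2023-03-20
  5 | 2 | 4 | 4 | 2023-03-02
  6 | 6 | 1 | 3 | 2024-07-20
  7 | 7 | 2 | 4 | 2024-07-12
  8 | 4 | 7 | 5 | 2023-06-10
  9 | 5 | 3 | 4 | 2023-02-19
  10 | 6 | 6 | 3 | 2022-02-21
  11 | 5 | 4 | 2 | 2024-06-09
SELECT COUNT(*) FROM products

Execution result:
8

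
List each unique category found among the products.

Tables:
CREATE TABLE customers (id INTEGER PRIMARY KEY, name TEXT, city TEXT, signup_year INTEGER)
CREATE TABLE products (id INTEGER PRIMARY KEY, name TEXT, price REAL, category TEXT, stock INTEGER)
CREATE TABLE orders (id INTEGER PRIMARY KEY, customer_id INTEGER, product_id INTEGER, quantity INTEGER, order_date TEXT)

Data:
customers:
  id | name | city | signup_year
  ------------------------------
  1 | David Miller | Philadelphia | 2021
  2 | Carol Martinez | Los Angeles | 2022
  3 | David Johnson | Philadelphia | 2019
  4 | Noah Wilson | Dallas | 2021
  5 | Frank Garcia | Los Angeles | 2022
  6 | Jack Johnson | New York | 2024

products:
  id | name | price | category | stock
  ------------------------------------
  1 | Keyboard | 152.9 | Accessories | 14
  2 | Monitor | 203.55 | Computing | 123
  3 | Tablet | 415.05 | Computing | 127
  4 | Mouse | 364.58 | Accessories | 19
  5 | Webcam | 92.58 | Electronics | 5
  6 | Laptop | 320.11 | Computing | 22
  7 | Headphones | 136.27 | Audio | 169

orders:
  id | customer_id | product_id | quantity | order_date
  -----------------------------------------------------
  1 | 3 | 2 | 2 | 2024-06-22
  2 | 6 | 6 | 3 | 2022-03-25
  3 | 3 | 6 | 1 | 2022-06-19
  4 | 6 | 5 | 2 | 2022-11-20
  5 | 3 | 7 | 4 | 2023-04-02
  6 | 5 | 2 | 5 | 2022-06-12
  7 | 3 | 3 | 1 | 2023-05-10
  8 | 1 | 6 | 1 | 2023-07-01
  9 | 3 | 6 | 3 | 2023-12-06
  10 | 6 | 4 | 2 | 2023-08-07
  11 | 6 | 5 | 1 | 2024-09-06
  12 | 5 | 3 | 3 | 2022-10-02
SELECT DISTINCT category FROM products

Execution result:
category
Accessories
Computing
Electronics
Audio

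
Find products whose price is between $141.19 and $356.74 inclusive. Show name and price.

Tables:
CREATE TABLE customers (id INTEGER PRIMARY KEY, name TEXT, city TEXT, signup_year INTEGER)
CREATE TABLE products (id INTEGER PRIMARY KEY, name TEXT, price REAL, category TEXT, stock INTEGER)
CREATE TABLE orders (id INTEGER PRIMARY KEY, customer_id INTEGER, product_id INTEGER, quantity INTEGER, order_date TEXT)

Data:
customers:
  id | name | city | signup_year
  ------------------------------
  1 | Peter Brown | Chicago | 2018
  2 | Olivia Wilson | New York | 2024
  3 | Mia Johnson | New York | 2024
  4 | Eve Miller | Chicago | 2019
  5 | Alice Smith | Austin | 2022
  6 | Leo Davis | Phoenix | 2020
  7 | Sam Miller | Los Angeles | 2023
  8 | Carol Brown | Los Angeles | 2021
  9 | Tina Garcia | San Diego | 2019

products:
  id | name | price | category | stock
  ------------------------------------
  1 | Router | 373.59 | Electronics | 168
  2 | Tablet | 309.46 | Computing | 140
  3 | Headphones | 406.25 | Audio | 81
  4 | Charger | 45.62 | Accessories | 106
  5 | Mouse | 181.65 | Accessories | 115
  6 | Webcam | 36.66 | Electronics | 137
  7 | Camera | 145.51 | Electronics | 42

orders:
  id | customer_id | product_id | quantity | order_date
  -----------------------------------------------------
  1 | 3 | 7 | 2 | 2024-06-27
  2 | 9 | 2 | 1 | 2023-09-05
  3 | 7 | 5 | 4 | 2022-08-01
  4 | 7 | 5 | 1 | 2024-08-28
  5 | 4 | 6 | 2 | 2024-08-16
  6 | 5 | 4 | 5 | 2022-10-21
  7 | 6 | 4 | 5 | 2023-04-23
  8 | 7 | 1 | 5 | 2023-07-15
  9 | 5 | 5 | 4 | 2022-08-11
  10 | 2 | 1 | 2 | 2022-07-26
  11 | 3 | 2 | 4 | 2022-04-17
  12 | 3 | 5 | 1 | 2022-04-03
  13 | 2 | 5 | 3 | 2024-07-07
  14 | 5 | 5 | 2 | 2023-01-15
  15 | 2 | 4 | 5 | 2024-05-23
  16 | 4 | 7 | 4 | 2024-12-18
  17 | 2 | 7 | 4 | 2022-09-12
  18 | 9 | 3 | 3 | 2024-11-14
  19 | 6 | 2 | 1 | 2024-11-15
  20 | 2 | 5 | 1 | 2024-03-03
SELECT name, price FROM products WHERE price BETWEEN 141.19 AND 356.74

Execution result:
name | price
Tablet | 309.46
Mouse | 181.65
Camera | 145.51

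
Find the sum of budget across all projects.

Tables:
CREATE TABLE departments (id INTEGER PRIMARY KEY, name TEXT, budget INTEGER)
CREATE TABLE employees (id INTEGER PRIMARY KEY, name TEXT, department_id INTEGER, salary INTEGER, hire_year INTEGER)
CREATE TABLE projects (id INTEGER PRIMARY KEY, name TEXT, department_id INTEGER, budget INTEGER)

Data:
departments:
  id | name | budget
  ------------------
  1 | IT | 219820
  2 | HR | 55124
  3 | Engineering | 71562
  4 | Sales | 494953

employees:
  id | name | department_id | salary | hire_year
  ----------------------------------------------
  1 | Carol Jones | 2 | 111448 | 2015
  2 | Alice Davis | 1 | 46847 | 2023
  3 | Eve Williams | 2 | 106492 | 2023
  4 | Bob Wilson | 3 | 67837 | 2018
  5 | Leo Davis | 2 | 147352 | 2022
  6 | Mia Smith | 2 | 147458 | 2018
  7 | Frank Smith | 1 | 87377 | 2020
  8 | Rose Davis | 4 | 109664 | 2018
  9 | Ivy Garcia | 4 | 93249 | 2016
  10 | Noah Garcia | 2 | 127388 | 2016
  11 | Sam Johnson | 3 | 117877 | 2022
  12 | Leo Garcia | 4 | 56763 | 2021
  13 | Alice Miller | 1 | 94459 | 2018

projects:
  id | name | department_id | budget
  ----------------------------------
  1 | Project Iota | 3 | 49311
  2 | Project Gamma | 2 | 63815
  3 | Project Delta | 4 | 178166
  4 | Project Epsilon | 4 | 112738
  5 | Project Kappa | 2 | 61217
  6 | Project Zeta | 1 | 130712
SELECT SUM(budget) FROM projects

Execution result:
595959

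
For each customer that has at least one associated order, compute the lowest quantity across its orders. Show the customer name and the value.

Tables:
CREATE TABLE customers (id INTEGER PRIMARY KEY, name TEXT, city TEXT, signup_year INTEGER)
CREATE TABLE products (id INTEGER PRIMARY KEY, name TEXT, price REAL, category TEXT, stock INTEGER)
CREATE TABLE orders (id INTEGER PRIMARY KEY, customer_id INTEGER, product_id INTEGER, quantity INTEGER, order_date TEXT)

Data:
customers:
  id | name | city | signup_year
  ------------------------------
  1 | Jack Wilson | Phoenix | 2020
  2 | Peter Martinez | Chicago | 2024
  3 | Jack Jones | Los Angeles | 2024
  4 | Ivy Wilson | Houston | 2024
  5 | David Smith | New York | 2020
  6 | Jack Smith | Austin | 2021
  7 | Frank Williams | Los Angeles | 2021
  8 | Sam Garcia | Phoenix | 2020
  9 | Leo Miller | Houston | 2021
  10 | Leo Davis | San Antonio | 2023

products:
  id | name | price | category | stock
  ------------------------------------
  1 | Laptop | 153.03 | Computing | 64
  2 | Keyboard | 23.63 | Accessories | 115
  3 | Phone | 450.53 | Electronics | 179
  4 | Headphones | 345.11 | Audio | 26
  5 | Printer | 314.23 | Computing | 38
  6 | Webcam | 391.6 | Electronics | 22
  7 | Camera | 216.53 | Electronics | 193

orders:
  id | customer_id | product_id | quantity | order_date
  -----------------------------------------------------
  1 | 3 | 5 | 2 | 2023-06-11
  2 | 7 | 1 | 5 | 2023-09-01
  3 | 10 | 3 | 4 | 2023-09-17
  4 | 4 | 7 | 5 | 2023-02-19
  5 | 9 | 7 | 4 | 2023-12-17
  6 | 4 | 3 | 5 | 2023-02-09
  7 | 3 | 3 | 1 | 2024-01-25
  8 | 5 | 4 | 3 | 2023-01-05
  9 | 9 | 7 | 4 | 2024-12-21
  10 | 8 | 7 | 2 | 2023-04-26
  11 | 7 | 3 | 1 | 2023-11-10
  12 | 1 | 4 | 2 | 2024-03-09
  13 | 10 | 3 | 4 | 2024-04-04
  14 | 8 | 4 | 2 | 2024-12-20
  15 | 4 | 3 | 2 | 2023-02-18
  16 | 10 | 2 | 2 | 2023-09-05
SELECT p.name, MIN(c.quantity) AS min_quantity FROM orders c JOIN customers p ON c.customer_id = p.id GROUP BY p.id, p.name

Execution result:
name | min_quantity
Jack Wilson | 2
Jack Jones | 1
Ivy Wilson | 2
David Smith | 3
Frank Williams | 1
Sam Garcia | 2
Leo Miller | 4
Leo Davis | 2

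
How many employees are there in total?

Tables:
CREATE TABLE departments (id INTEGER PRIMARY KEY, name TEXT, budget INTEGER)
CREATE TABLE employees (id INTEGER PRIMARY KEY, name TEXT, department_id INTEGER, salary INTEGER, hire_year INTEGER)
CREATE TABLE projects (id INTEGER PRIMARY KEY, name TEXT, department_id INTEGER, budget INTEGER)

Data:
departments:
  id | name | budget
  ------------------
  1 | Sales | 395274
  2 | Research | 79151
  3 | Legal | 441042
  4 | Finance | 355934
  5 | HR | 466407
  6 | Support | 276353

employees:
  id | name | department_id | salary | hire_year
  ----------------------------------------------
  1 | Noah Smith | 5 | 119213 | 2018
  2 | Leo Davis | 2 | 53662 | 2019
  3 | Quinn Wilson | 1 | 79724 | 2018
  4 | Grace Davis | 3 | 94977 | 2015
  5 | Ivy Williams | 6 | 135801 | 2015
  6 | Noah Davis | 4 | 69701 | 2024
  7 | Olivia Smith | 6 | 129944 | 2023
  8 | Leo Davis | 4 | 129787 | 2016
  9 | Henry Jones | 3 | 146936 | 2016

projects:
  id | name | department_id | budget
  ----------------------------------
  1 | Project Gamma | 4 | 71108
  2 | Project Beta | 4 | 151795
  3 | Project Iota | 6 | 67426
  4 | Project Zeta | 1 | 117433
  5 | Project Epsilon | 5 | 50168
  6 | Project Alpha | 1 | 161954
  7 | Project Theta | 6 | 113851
SELECT COUNT(*) FROM employees

Execution result:
9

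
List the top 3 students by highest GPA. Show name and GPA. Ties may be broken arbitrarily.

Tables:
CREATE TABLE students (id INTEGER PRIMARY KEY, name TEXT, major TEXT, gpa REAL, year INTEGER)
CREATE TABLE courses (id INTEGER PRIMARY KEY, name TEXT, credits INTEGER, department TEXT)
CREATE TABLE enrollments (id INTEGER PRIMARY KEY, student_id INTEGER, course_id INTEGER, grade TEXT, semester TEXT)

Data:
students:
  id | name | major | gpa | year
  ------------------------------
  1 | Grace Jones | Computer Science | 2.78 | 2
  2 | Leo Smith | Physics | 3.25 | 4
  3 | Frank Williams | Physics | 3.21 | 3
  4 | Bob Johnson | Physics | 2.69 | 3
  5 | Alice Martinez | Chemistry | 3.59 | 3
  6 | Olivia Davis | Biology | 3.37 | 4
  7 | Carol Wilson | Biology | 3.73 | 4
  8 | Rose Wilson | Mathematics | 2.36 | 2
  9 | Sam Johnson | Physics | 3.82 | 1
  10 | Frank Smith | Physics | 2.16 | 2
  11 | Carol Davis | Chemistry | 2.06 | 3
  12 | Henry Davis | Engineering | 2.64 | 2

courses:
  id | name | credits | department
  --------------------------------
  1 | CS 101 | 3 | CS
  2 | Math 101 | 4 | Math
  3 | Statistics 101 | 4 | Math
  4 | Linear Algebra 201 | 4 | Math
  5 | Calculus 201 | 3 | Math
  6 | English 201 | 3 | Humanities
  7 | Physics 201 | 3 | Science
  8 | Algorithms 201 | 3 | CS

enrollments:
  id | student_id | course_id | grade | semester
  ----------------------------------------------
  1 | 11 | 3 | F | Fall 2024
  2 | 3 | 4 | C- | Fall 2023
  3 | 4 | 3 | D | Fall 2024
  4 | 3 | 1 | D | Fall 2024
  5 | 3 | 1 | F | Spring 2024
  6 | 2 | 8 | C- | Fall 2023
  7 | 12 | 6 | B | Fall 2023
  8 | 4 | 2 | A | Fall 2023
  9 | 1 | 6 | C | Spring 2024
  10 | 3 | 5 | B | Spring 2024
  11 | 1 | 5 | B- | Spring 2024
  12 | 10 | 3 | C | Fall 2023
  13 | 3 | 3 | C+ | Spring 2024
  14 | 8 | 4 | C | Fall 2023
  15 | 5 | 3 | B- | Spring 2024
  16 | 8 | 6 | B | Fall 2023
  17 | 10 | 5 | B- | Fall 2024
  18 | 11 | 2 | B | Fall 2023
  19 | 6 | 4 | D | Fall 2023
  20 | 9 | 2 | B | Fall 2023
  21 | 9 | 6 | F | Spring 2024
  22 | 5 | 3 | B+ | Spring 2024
SELECT name, gpa FROM students ORDER BY gpa DESC LIMIT 3

Execution result:
name | gpa
Sam Johnson | 3.82
Carol Wilson | 3.73
Alice Martinez | 3.59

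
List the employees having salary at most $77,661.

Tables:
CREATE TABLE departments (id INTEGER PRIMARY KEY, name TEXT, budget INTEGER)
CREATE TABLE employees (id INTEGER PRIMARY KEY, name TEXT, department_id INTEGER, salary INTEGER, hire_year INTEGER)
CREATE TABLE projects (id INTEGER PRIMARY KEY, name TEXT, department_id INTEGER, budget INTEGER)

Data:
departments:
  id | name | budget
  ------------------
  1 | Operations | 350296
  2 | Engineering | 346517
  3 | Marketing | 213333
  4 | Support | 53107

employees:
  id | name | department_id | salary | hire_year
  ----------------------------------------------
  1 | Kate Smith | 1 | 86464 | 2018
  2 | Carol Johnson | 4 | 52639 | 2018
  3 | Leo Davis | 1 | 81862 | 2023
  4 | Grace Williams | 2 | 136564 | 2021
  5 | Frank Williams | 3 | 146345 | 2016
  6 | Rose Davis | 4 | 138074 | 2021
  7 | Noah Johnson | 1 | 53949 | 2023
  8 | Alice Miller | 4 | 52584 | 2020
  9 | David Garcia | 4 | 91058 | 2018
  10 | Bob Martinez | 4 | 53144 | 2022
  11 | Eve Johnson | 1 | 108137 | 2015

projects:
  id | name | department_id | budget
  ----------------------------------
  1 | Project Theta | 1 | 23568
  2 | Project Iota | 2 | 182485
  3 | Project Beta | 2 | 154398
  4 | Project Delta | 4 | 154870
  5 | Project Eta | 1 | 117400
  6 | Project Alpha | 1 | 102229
SELECT name, salary FROM employees WHERE salary <= 77661

Execution result:
name | salary
Carol Johnson | 52639
Noah Johnson | 53949
Alice Miller | 52584
Bob Martinez | 53144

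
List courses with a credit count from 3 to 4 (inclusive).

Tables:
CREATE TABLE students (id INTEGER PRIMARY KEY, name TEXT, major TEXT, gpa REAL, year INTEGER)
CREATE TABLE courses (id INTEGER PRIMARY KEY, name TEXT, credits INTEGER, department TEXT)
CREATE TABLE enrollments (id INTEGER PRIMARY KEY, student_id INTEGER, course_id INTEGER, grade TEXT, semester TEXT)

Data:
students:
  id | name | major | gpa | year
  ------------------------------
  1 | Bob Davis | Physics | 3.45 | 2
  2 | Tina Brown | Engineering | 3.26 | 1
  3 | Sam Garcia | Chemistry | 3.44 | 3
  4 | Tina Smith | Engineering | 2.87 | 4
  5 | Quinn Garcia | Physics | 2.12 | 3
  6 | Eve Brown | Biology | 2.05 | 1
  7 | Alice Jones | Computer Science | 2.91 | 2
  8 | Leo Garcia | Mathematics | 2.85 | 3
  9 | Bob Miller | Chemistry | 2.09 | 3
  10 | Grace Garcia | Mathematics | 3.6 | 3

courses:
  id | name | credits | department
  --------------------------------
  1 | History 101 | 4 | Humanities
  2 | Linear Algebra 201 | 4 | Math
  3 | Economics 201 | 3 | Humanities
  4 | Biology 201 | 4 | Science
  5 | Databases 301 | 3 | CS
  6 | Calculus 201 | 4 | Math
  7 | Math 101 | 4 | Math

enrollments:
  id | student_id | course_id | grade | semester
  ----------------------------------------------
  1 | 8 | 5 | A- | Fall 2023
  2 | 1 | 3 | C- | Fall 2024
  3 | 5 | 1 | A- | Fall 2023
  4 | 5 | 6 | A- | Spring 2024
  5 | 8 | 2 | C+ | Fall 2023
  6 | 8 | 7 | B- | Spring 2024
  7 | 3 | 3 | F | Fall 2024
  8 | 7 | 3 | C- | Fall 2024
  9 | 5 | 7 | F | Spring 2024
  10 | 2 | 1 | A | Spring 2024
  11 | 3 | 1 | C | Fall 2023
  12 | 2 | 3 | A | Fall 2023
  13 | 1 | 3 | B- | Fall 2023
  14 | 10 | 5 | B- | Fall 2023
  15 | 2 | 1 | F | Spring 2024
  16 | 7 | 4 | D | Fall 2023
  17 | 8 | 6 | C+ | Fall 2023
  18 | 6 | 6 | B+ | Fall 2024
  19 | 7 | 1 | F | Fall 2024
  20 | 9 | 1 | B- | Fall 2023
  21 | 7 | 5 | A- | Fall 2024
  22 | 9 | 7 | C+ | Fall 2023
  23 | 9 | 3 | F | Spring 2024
SELECT name, credits FROM courses WHERE credits BETWEEN 3 AND 4

Execution result:
name | credits
History 101 | 4
Linear Algebra 201 | 4
Economics 201 | 3
Biology 201 | 4
Databases 301 | 3
Calculus 201 | 4
Math 101 | 4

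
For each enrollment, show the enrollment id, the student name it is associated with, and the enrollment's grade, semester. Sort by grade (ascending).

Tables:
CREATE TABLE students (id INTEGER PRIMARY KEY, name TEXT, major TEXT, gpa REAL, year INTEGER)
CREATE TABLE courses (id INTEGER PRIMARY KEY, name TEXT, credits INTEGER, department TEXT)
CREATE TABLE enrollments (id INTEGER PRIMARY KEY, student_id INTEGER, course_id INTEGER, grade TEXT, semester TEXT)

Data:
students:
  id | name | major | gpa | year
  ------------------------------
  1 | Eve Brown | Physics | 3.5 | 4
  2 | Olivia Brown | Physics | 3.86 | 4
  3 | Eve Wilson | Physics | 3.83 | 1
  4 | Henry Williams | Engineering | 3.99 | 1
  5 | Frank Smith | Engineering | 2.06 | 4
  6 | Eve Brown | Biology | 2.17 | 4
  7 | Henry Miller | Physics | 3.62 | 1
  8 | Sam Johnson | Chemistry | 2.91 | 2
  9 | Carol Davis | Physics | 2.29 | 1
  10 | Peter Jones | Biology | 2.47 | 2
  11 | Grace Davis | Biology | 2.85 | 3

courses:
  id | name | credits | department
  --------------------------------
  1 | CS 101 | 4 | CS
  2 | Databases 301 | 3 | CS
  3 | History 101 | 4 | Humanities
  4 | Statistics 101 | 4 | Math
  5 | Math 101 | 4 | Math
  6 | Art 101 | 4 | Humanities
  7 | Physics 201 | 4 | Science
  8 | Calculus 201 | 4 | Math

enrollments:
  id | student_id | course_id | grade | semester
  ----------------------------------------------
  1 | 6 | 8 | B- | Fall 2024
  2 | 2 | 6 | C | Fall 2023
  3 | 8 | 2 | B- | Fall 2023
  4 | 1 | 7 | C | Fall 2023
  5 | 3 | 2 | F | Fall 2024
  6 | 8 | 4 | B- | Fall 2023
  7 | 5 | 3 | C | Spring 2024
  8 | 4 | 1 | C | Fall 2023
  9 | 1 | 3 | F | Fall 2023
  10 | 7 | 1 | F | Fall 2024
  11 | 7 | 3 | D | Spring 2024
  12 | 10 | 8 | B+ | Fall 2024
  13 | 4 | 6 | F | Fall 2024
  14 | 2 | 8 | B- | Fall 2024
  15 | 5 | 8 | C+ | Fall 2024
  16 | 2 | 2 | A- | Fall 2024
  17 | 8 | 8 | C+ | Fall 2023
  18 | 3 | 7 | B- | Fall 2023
SELECT c.id, p.name AS student, c.grade, c.semester FROM enrollments c JOIN students p ON c.student_id = p.id ORDER BY c.grade ASC

Execution result:
id | student | grade | semester
16 | Olivia Brown | A- | Fall 2024
12 | Peter Jones | B+ | Fall 2024
1 | Eve Brown | B- | Fall 2024
3 | Sam Johnson | B- | Fall 2023
6 | Sam Johnson | B- | Fall 2023
14 | Olivia Brown | B- | Fall 2024
18 | Eve Wilson | B- | Fall 2023
2 | Olivia Brown | C | Fall 2023
4 | Eve Brown | C | Fall 2023
7 | Frank Smith | C | Spring 2024
8 | Henry Williams | C | Fall 2023
15 | Frank Smith | C+ | Fall 2024
17 | Sam Johnson | C+ | Fall 2023
11 | Henry Miller | D | Spring 2024
5 | Eve Wilson | F | Fall 2024
9 | Eve Brown | F | Fall 2023
10 | Henry Miller | F | Fall 2024
13 | Henry Williams | F | Fall 2024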